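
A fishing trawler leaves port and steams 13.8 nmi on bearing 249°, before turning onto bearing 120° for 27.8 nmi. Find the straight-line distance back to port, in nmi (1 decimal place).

21.9 nmi

Leg 1 (249°, 13.8 nmi): east 13.8 sin 249° = -12.88, north 13.8 cos 249° = -4.95
Leg 2 (120°, 27.8 nmi): east 27.8 sin 120° = 24.08, north 27.8 cos 120° = -13.90
Net: 11.19 east, -18.85 north. Distance = √((11.19)² + (-18.85)²) = 21.918 nmi.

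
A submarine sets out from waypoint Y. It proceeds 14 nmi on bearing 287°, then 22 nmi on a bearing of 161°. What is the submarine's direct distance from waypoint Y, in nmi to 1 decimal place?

17.8 nmi

Leg 1 (287°, 14 nmi): east 14 sin 287° = -13.39, north 14 cos 287° = 4.09
Leg 2 (161°, 22 nmi): east 22 sin 161° = 7.16, north 22 cos 161° = -20.80
Net: -6.23 east, -16.71 north. Distance = √((-6.23)² + (-16.71)²) = 17.830 nmi.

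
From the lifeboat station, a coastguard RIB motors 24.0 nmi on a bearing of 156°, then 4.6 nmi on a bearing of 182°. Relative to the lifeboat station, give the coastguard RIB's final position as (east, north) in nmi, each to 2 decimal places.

Leg 1 (156°, 24.0 nmi): east 24.0 sin 156° = 9.76, north 24.0 cos 156° = -21.93
Leg 2 (182°, 4.6 nmi): east 4.6 sin 182° = -0.16, north 4.6 cos 182° = -4.60
Summing: 9.60 nmi east, -26.52 nmi north → (9.60, -26.52).

(9.60, -26.52)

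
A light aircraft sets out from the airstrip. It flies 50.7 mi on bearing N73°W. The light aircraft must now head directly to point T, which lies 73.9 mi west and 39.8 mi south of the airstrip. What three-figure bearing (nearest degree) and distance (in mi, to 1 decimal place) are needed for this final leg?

Leg 1 (N73°W, 50.7 mi): east 50.7 sin 287° = -48.48, north 50.7 cos 287° = 14.82
Current position: (-48.48, 14.82). Target: (-73.9, -39.8). Remaining: Δeast = -25.42, Δnorth = -54.62.
Bearing = atan2(-25.42, -54.62) mod 360° = 204.95°; distance = √((-25.42)² + (-54.62)²) = 60.246 mi.

205°, 60.2 mi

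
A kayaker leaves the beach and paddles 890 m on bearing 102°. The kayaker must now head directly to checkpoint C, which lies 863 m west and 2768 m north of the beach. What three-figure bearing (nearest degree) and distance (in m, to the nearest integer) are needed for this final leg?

330°, 3424 m

Leg 1 (102°, 890 m): east 890 sin 102° = 870.55, north 890 cos 102° = -185.04
Current position: (870.55, -185.04). Target: (-863, 2768). Remaining: Δeast = -1733.55, Δnorth = 2953.04.
Bearing = atan2(-1733.55, 2953.04) mod 360° = 329.59°; distance = √((-1733.55)² + (2953.04)²) = 3424.274 m.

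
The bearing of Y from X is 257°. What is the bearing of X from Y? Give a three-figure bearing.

077°

Back-bearing = 257° − 180° = 077°.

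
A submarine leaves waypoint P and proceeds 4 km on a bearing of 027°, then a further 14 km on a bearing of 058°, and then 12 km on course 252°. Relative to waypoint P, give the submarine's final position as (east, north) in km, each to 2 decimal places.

Leg 1 (027°, 4 km): east 4 sin 27° = 1.82, north 4 cos 27° = 3.56
Leg 2 (058°, 14 km): east 14 sin 58° = 11.87, north 14 cos 58° = 7.42
Leg 3 (252°, 12 km): east 12 sin 252° = -11.41, north 12 cos 252° = -3.71
Summing: 2.28 km east, 7.27 km north → (2.28, 7.27).

(2.28, 7.27)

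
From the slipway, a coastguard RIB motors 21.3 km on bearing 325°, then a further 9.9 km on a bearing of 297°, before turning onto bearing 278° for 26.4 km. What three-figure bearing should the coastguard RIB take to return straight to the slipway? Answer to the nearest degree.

Leg 1 (325°, 21.3 km): east 21.3 sin 325° = -12.22, north 21.3 cos 325° = 17.45
Leg 2 (297°, 9.9 km): east 9.9 sin 297° = -8.82, north 9.9 cos 297° = 4.49
Leg 3 (278°, 26.4 km): east 26.4 sin 278° = -26.14, north 26.4 cos 278° = 3.67
Net displacement: -47.18 east, 25.62 north. Direction back to start is (47.18, -25.62): bearing = atan2(47.18, -25.62) mod 360° = 118.50° ≈ 118°.

118°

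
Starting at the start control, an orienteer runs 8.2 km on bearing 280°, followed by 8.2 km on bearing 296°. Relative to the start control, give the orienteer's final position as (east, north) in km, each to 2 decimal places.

Leg 1 (280°, 8.2 km): east 8.2 sin 280° = -8.08, north 8.2 cos 280° = 1.42
Leg 2 (296°, 8.2 km): east 8.2 sin 296° = -7.37, north 8.2 cos 296° = 3.59
Summing: -15.45 km east, 5.02 km north → (-15.45, 5.02).

(-15.45, 5.02)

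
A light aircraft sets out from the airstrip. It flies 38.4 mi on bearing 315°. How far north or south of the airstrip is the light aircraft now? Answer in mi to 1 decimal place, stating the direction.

27.2 mi north

Leg 1 (315°, 38.4 mi): east 38.4 sin 315° = -27.15, north 38.4 cos 315° = 27.15
Net north component: 27.15 mi.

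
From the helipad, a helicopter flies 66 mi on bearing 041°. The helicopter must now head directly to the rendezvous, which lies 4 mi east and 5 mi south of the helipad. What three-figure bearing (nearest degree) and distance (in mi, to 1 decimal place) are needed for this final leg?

Leg 1 (041°, 66 mi): east 66 sin 41° = 43.30, north 66 cos 41° = 49.81
Current position: (43.30, 49.81). Target: (4, -5). Remaining: Δeast = -39.30, Δnorth = -54.81.
Bearing = atan2(-39.30, -54.81) mod 360° = 215.64°; distance = √((-39.30)² + (-54.81)²) = 67.444 mi.

216°, 67.4 mi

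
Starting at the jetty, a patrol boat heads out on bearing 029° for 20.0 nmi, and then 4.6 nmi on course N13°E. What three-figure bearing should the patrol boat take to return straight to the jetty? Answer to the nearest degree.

206°

Leg 1 (029°, 20.0 nmi): east 20.0 sin 29° = 9.70, north 20.0 cos 29° = 17.49
Leg 2 (N13°E, 4.6 nmi): east 4.6 sin 13° = 1.03, north 4.6 cos 13° = 4.48
Net displacement: 10.73 east, 21.97 north. Direction back to start is (-10.73, -21.97): bearing = atan2(-10.73, -21.97) mod 360° = 206.03° ≈ 206°.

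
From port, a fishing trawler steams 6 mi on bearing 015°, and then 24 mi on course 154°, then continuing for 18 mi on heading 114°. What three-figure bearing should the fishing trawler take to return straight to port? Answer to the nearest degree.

Leg 1 (015°, 6 mi): east 6 sin 15° = 1.55, north 6 cos 15° = 5.80
Leg 2 (154°, 24 mi): east 24 sin 154° = 10.52, north 24 cos 154° = -21.57
Leg 3 (114°, 18 mi): east 18 sin 114° = 16.44, north 18 cos 114° = -7.32
Net displacement: 28.52 east, -23.10 north. Direction back to start is (-28.52, 23.10): bearing = atan2(-28.52, 23.10) mod 360° = 309.00° ≈ 309°.

309°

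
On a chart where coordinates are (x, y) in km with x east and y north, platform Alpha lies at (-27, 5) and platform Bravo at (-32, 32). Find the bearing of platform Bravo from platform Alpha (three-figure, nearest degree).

350°

Δeast = -32 − -27 = -5.00; Δnorth = 32 − 5 = 27.00.
Bearing = atan2(Δeast, Δnorth) mod 360° = 349.51° ≈ 350°.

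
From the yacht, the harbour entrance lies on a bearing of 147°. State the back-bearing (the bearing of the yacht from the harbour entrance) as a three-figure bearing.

Back-bearing = 147° + 180° = 327°.

327°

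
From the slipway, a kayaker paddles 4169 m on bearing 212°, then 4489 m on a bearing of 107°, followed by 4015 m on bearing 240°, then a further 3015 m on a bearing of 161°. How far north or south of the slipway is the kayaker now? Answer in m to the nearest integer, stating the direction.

9706 m south

Leg 1 (212°, 4169 m): east 4169 sin 212° = -2209.23, north 4169 cos 212° = -3535.51
Leg 2 (107°, 4489 m): east 4489 sin 107° = 4292.85, north 4489 cos 107° = -1312.46
Leg 3 (240°, 4015 m): east 4015 sin 240° = -3477.09, north 4015 cos 240° = -2007.50
Leg 4 (161°, 3015 m): east 3015 sin 161° = 981.59, north 3015 cos 161° = -2850.74
Net north component: -9706.21 m.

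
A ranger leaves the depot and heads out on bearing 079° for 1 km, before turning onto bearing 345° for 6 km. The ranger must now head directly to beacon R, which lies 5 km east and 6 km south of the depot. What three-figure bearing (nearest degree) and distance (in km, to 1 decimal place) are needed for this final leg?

155°, 13.2 km

Leg 1 (079°, 1 km): east 1 sin 79° = 0.98, north 1 cos 79° = 0.19
Leg 2 (345°, 6 km): east 6 sin 345° = -1.55, north 6 cos 345° = 5.80
Current position: (-0.57, 5.99). Target: (5, -6). Remaining: Δeast = 5.57, Δnorth = -11.99.
Bearing = atan2(5.57, -11.99) mod 360° = 155.07°; distance = √((5.57)² + (-11.99)²) = 13.218 km.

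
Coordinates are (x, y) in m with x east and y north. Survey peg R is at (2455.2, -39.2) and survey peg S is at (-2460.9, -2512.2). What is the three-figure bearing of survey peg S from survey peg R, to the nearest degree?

Δeast = -2460.9 − 2455.2 = -4916.10; Δnorth = -2512.2 − -39.2 = -2473.00.
Bearing = atan2(Δeast, Δnorth) mod 360° = 243.30° ≈ 243°.

243°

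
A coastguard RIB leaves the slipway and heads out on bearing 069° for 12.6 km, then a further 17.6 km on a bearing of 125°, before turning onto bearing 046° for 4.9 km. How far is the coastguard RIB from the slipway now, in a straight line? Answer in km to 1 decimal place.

Leg 1 (069°, 12.6 km): east 12.6 sin 69° = 11.76, north 12.6 cos 69° = 4.52
Leg 2 (125°, 17.6 km): east 17.6 sin 125° = 14.42, north 17.6 cos 125° = -10.09
Leg 3 (046°, 4.9 km): east 4.9 sin 46° = 3.52, north 4.9 cos 46° = 3.40
Net: 29.70 east, -2.18 north. Distance = √((29.70)² + (-2.18)²) = 29.785 km.

29.8 km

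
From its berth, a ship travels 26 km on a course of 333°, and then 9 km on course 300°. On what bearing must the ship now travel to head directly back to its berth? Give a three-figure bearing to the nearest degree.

145°

Leg 1 (333°, 26 km): east 26 sin 333° = -11.80, north 26 cos 333° = 23.17
Leg 2 (300°, 9 km): east 9 sin 300° = -7.79, north 9 cos 300° = 4.50
Net displacement: -19.60 east, 27.67 north. Direction back to start is (19.60, -27.67): bearing = atan2(19.60, -27.67) mod 360° = 144.69° ≈ 145°.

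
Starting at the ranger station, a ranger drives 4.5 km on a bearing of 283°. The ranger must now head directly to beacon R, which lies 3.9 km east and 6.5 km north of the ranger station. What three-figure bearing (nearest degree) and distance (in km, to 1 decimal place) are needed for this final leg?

056°, 9.9 km

Leg 1 (283°, 4.5 km): east 4.5 sin 283° = -4.38, north 4.5 cos 283° = 1.01
Current position: (-4.38, 1.01). Target: (3.9, 6.5). Remaining: Δeast = 8.28, Δnorth = 5.49.
Bearing = atan2(8.28, 5.49) mod 360° = 56.48°; distance = √((8.28)² + (5.49)²) = 9.937 km.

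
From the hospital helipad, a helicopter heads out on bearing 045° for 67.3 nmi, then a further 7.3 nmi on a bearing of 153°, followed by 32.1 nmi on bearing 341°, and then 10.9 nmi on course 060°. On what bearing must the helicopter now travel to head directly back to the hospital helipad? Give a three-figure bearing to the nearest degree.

Leg 1 (045°, 67.3 nmi): east 67.3 sin 45° = 47.59, north 67.3 cos 45° = 47.59
Leg 2 (153°, 7.3 nmi): east 7.3 sin 153° = 3.31, north 7.3 cos 153° = -6.50
Leg 3 (341°, 32.1 nmi): east 32.1 sin 341° = -10.45, north 32.1 cos 341° = 30.35
Leg 4 (060°, 10.9 nmi): east 10.9 sin 60° = 9.44, north 10.9 cos 60° = 5.45
Net displacement: 49.89 east, 76.89 north. Direction back to start is (-49.89, -76.89): bearing = atan2(-49.89, -76.89) mod 360° = 212.98° ≈ 213°.

213°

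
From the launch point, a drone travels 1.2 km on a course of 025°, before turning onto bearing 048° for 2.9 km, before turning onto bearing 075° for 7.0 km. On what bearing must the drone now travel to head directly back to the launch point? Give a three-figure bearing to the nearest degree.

Leg 1 (025°, 1.2 km): east 1.2 sin 25° = 0.51, north 1.2 cos 25° = 1.09
Leg 2 (048°, 2.9 km): east 2.9 sin 48° = 2.16, north 2.9 cos 48° = 1.94
Leg 3 (075°, 7.0 km): east 7.0 sin 75° = 6.76, north 7.0 cos 75° = 1.81
Net displacement: 9.42 east, 4.84 north. Direction back to start is (-9.42, -4.84): bearing = atan2(-9.42, -4.84) mod 360° = 242.82° ≈ 243°.

243°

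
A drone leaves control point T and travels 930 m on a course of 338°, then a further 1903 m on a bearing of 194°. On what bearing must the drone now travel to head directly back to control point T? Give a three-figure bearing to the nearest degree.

039°

Leg 1 (338°, 930 m): east 930 sin 338° = -348.38, north 930 cos 338° = 862.28
Leg 2 (194°, 1903 m): east 1903 sin 194° = -460.38, north 1903 cos 194° = -1846.47
Net displacement: -808.76 east, -984.19 north. Direction back to start is (808.76, 984.19): bearing = atan2(808.76, 984.19) mod 360° = 39.41° ≈ 039°.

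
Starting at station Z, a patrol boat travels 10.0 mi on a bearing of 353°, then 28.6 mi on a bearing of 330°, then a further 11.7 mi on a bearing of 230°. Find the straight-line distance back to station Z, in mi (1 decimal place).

36.6 mi

Leg 1 (353°, 10.0 mi): east 10.0 sin 353° = -1.22, north 10.0 cos 353° = 9.93
Leg 2 (330°, 28.6 mi): east 28.6 sin 330° = -14.30, north 28.6 cos 330° = 24.77
Leg 3 (230°, 11.7 mi): east 11.7 sin 230° = -8.96, north 11.7 cos 230° = -7.52
Net: -24.48 east, 27.17 north. Distance = √((-24.48)² + (27.17)²) = 36.575 mi.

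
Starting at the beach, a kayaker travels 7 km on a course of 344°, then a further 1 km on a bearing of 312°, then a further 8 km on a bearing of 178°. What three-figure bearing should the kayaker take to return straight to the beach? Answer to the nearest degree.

Leg 1 (344°, 7 km): east 7 sin 344° = -1.93, north 7 cos 344° = 6.73
Leg 2 (312°, 1 km): east 1 sin 312° = -0.74, north 1 cos 312° = 0.67
Leg 3 (178°, 8 km): east 8 sin 178° = 0.28, north 8 cos 178° = -8.00
Net displacement: -2.39 east, -0.60 north. Direction back to start is (2.39, 0.60): bearing = atan2(2.39, 0.60) mod 360° = 75.99° ≈ 076°.

076°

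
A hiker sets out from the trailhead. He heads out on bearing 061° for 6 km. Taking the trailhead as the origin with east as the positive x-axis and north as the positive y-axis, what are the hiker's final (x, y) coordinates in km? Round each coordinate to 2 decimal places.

(5.25, 2.91)

Leg 1 (061°, 6 km): east 6 sin 61° = 5.25, north 6 cos 61° = 2.91
Summing: 5.25 km east, 2.91 km north → (5.25, 2.91).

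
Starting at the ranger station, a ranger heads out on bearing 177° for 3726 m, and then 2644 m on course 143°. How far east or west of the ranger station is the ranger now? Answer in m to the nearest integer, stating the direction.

Leg 1 (177°, 3726 m): east 3726 sin 177° = 195.00, north 3726 cos 177° = -3720.89
Leg 2 (143°, 2644 m): east 2644 sin 143° = 1591.20, north 2644 cos 143° = -2111.59
Net east component: 1786.20 m.

1786 m east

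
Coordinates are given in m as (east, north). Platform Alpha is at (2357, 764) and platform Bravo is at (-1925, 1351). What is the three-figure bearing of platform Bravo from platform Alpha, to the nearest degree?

278°

Δeast = -1925 − 2357 = -4282.00; Δnorth = 1351 − 764 = 587.00.
Bearing = atan2(Δeast, Δnorth) mod 360° = 277.81° ≈ 278°.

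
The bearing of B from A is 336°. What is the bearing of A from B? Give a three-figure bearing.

Back-bearing = 336° − 180° = 156°.

156°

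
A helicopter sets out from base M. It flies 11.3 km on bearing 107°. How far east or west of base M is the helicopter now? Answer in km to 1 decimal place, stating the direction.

10.8 km east

Leg 1 (107°, 11.3 km): east 11.3 sin 107° = 10.81, north 11.3 cos 107° = -3.30
Net east component: 10.81 km.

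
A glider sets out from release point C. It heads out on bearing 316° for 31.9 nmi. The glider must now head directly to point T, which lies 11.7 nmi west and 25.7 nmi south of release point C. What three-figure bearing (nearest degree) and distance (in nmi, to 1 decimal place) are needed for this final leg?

Leg 1 (316°, 31.9 nmi): east 31.9 sin 316° = -22.16, north 31.9 cos 316° = 22.95
Current position: (-22.16, 22.95). Target: (-11.7, -25.7). Remaining: Δeast = 10.46, Δnorth = -48.65.
Bearing = atan2(10.46, -48.65) mod 360° = 167.87°; distance = √((10.46)² + (-48.65)²) = 49.759 nmi.

168°, 49.8 nmi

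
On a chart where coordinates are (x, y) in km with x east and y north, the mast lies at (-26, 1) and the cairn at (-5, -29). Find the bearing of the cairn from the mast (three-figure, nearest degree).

145°

Δeast = -5 − -26 = 21.00; Δnorth = -29 − 1 = -30.00.
Bearing = atan2(Δeast, Δnorth) mod 360° = 145.01° ≈ 145°.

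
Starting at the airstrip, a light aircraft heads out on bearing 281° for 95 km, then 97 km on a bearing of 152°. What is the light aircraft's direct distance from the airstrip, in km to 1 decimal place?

82.7 km

Leg 1 (281°, 95 km): east 95 sin 281° = -93.25, north 95 cos 281° = 18.13
Leg 2 (152°, 97 km): east 97 sin 152° = 45.54, north 97 cos 152° = -85.65
Net: -47.72 east, -67.52 north. Distance = √((-47.72)² + (-67.52)²) = 82.678 km.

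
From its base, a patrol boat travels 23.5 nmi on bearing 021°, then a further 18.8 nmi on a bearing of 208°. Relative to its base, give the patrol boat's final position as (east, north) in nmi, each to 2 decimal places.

(-0.40, 5.34)

Leg 1 (021°, 23.5 nmi): east 23.5 sin 21° = 8.42, north 23.5 cos 21° = 21.94
Leg 2 (208°, 18.8 nmi): east 18.8 sin 208° = -8.83, north 18.8 cos 208° = -16.60
Summing: -0.40 nmi east, 5.34 nmi north → (-0.40, 5.34).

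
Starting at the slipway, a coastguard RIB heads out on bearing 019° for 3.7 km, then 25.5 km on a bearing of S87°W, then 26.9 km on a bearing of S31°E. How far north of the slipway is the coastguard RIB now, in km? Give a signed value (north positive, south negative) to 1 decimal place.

-20.9 km

Leg 1 (019°, 3.7 km): east 3.7 sin 19° = 1.20, north 3.7 cos 19° = 3.50
Leg 2 (S87°W, 25.5 km): east 25.5 sin 267° = -25.47, north 25.5 cos 267° = -1.33
Leg 3 (S31°E, 26.9 km): east 26.9 sin 149° = 13.85, north 26.9 cos 149° = -23.06
Net north component: -20.89 km.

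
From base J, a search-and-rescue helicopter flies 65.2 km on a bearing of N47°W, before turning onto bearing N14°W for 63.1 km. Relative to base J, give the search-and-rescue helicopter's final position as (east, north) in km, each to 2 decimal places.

Leg 1 (N47°W, 65.2 km): east 65.2 sin 313° = -47.68, north 65.2 cos 313° = 44.47
Leg 2 (N14°W, 63.1 km): east 63.1 sin 346° = -15.27, north 63.1 cos 346° = 61.23
Summing: -62.95 km east, 105.69 km north → (-62.95, 105.69).

(-62.95, 105.69)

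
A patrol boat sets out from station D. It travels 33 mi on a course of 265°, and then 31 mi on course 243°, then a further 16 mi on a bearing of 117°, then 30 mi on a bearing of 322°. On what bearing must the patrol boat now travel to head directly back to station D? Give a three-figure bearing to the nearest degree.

089°

Leg 1 (265°, 33 mi): east 33 sin 265° = -32.87, north 33 cos 265° = -2.88
Leg 2 (243°, 31 mi): east 31 sin 243° = -27.62, north 31 cos 243° = -14.07
Leg 3 (117°, 16 mi): east 16 sin 117° = 14.26, north 16 cos 117° = -7.26
Leg 4 (322°, 30 mi): east 30 sin 322° = -18.47, north 30 cos 322° = 23.64
Net displacement: -64.71 east, -0.57 north. Direction back to start is (64.71, 0.57): bearing = atan2(64.71, 0.57) mod 360° = 89.49° ≈ 089°.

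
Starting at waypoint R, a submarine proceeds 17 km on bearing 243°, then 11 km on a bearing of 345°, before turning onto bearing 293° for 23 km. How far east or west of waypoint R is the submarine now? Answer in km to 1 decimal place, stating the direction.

39.2 km west

Leg 1 (243°, 17 km): east 17 sin 243° = -15.15, north 17 cos 243° = -7.72
Leg 2 (345°, 11 km): east 11 sin 345° = -2.85, north 11 cos 345° = 10.63
Leg 3 (293°, 23 km): east 23 sin 293° = -21.17, north 23 cos 293° = 8.99
Net east component: -39.17 km.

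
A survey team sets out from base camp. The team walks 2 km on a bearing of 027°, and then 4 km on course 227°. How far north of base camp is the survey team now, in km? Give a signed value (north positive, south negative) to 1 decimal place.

-0.9 km

Leg 1 (027°, 2 km): east 2 sin 27° = 0.91, north 2 cos 27° = 1.78
Leg 2 (227°, 4 km): east 4 sin 227° = -2.93, north 4 cos 227° = -2.73
Net north component: -0.95 km.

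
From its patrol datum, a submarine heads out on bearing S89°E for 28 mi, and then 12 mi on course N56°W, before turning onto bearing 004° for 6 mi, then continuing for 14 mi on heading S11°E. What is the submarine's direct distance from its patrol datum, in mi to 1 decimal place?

21.2 mi

Leg 1 (S89°E, 28 mi): east 28 sin 91° = 28.00, north 28 cos 91° = -0.49
Leg 2 (N56°W, 12 mi): east 12 sin 304° = -9.95, north 12 cos 304° = 6.71
Leg 3 (004°, 6 mi): east 6 sin 4° = 0.42, north 6 cos 4° = 5.99
Leg 4 (S11°E, 14 mi): east 14 sin 169° = 2.67, north 14 cos 169° = -13.74
Net: 21.14 east, -1.54 north. Distance = √((21.14)² + (-1.54)²) = 21.193 mi.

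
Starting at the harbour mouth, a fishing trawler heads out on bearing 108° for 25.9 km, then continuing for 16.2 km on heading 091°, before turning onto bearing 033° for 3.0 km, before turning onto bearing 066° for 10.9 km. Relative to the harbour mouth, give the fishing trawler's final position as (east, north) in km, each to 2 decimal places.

Leg 1 (108°, 25.9 km): east 25.9 sin 108° = 24.63, north 25.9 cos 108° = -8.00
Leg 2 (091°, 16.2 km): east 16.2 sin 91° = 16.20, north 16.2 cos 91° = -0.28
Leg 3 (033°, 3.0 km): east 3.0 sin 33° = 1.63, north 3.0 cos 33° = 2.52
Leg 4 (066°, 10.9 km): east 10.9 sin 66° = 9.96, north 10.9 cos 66° = 4.43
Summing: 52.42 km east, -1.34 km north → (52.42, -1.34).

(52.42, -1.34)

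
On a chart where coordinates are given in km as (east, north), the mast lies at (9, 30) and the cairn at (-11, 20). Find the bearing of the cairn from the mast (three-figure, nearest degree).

243°

Δeast = -11 − 9 = -20.00; Δnorth = 20 − 30 = -10.00.
Bearing = atan2(Δeast, Δnorth) mod 360° = 243.43° ≈ 243°.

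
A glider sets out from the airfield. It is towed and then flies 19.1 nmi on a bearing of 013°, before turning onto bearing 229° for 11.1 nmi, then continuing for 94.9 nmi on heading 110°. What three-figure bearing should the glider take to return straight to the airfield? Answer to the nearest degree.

284°

Leg 1 (013°, 19.1 nmi): east 19.1 sin 13° = 4.30, north 19.1 cos 13° = 18.61
Leg 2 (229°, 11.1 nmi): east 11.1 sin 229° = -8.38, north 11.1 cos 229° = -7.28
Leg 3 (110°, 94.9 nmi): east 94.9 sin 110° = 89.18, north 94.9 cos 110° = -32.46
Net displacement: 85.10 east, -21.13 north. Direction back to start is (-85.10, 21.13): bearing = atan2(-85.10, 21.13) mod 360° = 283.94° ≈ 284°.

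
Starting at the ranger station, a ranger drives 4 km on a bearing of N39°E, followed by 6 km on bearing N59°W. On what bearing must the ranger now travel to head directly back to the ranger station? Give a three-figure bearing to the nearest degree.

Leg 1 (N39°E, 4 km): east 4 sin 39° = 2.52, north 4 cos 39° = 3.11
Leg 2 (N59°W, 6 km): east 6 sin 301° = -5.14, north 6 cos 301° = 3.09
Net displacement: -2.63 east, 6.20 north. Direction back to start is (2.63, -6.20): bearing = atan2(2.63, -6.20) mod 360° = 157.04° ≈ 157°.

157°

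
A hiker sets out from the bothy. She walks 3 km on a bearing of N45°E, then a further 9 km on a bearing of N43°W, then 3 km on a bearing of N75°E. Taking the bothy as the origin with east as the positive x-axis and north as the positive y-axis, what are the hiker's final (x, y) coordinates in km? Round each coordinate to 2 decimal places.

(-1.12, 9.48)

Leg 1 (N45°E, 3 km): east 3 sin 45° = 2.12, north 3 cos 45° = 2.12
Leg 2 (N43°W, 9 km): east 9 sin 317° = -6.14, north 9 cos 317° = 6.58
Leg 3 (N75°E, 3 km): east 3 sin 75° = 2.90, north 3 cos 75° = 0.78
Summing: -1.12 km east, 9.48 km north → (-1.12, 9.48).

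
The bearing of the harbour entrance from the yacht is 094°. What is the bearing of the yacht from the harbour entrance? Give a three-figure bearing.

274°

Back-bearing = 094° + 180° = 274°.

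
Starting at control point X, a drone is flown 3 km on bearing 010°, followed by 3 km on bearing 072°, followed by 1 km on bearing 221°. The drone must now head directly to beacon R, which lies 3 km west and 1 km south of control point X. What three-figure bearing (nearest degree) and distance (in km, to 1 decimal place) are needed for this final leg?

234°, 7.1 km

Leg 1 (010°, 3 km): east 3 sin 10° = 0.52, north 3 cos 10° = 2.95
Leg 2 (072°, 3 km): east 3 sin 72° = 2.85, north 3 cos 72° = 0.93
Leg 3 (221°, 1 km): east 1 sin 221° = -0.66, north 1 cos 221° = -0.75
Current position: (2.72, 3.13). Target: (-3, -1). Remaining: Δeast = -5.72, Δnorth = -4.13.
Bearing = atan2(-5.72, -4.13) mod 360° = 234.18°; distance = √((-5.72)² + (-4.13)²) = 7.052 km.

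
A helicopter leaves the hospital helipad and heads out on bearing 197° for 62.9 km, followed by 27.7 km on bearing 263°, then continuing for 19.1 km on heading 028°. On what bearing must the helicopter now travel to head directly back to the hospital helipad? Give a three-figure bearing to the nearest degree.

038°

Leg 1 (197°, 62.9 km): east 62.9 sin 197° = -18.39, north 62.9 cos 197° = -60.15
Leg 2 (263°, 27.7 km): east 27.7 sin 263° = -27.49, north 27.7 cos 263° = -3.38
Leg 3 (028°, 19.1 km): east 19.1 sin 28° = 8.97, north 19.1 cos 28° = 16.86
Net displacement: -36.92 east, -46.66 north. Direction back to start is (36.92, 46.66): bearing = atan2(36.92, 46.66) mod 360° = 38.35° ≈ 038°.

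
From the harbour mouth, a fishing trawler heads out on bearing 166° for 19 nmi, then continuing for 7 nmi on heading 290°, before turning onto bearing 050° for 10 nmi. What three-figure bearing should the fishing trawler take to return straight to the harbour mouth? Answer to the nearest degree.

Leg 1 (166°, 19 nmi): east 19 sin 166° = 4.60, north 19 cos 166° = -18.44
Leg 2 (290°, 7 nmi): east 7 sin 290° = -6.58, north 7 cos 290° = 2.39
Leg 3 (050°, 10 nmi): east 10 sin 50° = 7.66, north 10 cos 50° = 6.43
Net displacement: 5.68 east, -9.61 north. Direction back to start is (-5.68, 9.61): bearing = atan2(-5.68, 9.61) mod 360° = 329.43° ≈ 329°.

329°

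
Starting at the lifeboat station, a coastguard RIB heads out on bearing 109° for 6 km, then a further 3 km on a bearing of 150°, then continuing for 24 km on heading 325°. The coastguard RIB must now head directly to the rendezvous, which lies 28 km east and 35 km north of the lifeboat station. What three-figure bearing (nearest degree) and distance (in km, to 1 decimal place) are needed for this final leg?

Leg 1 (109°, 6 km): east 6 sin 109° = 5.67, north 6 cos 109° = -1.95
Leg 2 (150°, 3 km): east 3 sin 150° = 1.50, north 3 cos 150° = -2.60
Leg 3 (325°, 24 km): east 24 sin 325° = -13.77, north 24 cos 325° = 19.66
Current position: (-6.59, 15.11). Target: (28, 35). Remaining: Δeast = 34.59, Δnorth = 19.89.
Bearing = atan2(34.59, 19.89) mod 360° = 60.10°; distance = √((34.59)² + (19.89)²) = 39.904 km.

060°, 39.9 km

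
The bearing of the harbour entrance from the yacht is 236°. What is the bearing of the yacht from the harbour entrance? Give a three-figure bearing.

Back-bearing = 236° − 180° = 056°.

056°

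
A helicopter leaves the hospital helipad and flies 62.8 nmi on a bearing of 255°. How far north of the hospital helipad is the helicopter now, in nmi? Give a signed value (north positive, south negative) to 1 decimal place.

Leg 1 (255°, 62.8 nmi): east 62.8 sin 255° = -60.66, north 62.8 cos 255° = -16.25
Net north component: -16.25 nmi.

-16.3 nmi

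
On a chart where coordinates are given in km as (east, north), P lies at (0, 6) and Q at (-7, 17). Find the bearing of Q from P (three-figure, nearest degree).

328°

Δeast = -7 − 0 = -7.00; Δnorth = 17 − 6 = 11.00.
Bearing = atan2(Δeast, Δnorth) mod 360° = 327.53° ≈ 328°.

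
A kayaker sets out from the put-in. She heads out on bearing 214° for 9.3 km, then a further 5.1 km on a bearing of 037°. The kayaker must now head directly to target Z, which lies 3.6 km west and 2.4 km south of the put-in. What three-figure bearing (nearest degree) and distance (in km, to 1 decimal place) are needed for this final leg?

Leg 1 (214°, 9.3 km): east 9.3 sin 214° = -5.20, north 9.3 cos 214° = -7.71
Leg 2 (037°, 5.1 km): east 5.1 sin 37° = 3.07, north 5.1 cos 37° = 4.07
Current position: (-2.13, -3.64). Target: (-3.6, -2.4). Remaining: Δeast = -1.47, Δnorth = 1.24.
Bearing = atan2(-1.47, 1.24) mod 360° = 310.10°; distance = √((-1.47)² + (1.24)²) = 1.920 km.

310°, 1.9 km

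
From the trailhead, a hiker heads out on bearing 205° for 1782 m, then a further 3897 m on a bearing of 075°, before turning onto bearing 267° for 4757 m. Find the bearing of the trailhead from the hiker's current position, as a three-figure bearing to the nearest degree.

064°

Leg 1 (205°, 1782 m): east 1782 sin 205° = -753.11, north 1782 cos 205° = -1615.04
Leg 2 (075°, 3897 m): east 3897 sin 75° = 3764.21, north 3897 cos 75° = 1008.62
Leg 3 (267°, 4757 m): east 4757 sin 267° = -4750.48, north 4757 cos 267° = -248.96
Net displacement: -1739.37 east, -855.38 north. Direction back to start is (1739.37, 855.38): bearing = atan2(1739.37, 855.38) mod 360° = 63.81° ≈ 064°.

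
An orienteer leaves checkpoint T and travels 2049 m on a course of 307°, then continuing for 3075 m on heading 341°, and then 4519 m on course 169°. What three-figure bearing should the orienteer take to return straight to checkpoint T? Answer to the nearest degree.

Leg 1 (307°, 2049 m): east 2049 sin 307° = -1636.40, north 2049 cos 307° = 1233.12
Leg 2 (341°, 3075 m): east 3075 sin 341° = -1001.12, north 3075 cos 341° = 2907.47
Leg 3 (169°, 4519 m): east 4519 sin 169° = 862.27, north 4519 cos 169° = -4435.97
Net displacement: -1775.26 east, -295.38 north. Direction back to start is (1775.26, 295.38): bearing = atan2(1775.26, 295.38) mod 360° = 80.55° ≈ 081°.

081°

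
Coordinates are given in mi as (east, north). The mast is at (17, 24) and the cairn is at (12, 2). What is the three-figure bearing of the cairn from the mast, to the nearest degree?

193°

Δeast = 12 − 17 = -5.00; Δnorth = 2 − 24 = -22.00.
Bearing = atan2(Δeast, Δnorth) mod 360° = 192.80° ≈ 193°.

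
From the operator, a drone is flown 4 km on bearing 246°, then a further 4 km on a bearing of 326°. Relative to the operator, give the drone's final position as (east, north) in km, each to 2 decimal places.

(-5.89, 1.69)

Leg 1 (246°, 4 km): east 4 sin 246° = -3.65, north 4 cos 246° = -1.63
Leg 2 (326°, 4 km): east 4 sin 326° = -2.24, north 4 cos 326° = 3.32
Summing: -5.89 km east, 1.69 km north → (-5.89, 1.69).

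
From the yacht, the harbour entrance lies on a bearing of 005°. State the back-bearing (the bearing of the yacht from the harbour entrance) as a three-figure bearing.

Back-bearing = 005° + 180° = 185°.

185°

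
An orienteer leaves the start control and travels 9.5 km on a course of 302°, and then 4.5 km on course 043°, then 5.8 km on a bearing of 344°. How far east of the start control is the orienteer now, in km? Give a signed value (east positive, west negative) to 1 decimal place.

Leg 1 (302°, 9.5 km): east 9.5 sin 302° = -8.06, north 9.5 cos 302° = 5.03
Leg 2 (043°, 4.5 km): east 4.5 sin 43° = 3.07, north 4.5 cos 43° = 3.29
Leg 3 (344°, 5.8 km): east 5.8 sin 344° = -1.60, north 5.8 cos 344° = 5.58
Net east component: -6.59 km.

-6.6 km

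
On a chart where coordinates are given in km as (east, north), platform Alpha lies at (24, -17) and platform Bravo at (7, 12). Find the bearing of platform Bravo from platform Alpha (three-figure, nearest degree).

330°

Δeast = 7 − 24 = -17.00; Δnorth = 12 − -17 = 29.00.
Bearing = atan2(Δeast, Δnorth) mod 360° = 329.62° ≈ 330°.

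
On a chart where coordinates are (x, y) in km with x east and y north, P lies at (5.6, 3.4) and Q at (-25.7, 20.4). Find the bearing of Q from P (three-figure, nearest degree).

Δeast = -25.7 − 5.6 = -31.30; Δnorth = 20.4 − 3.4 = 17.00.
Bearing = atan2(Δeast, Δnorth) mod 360° = 298.51° ≈ 299°.

299°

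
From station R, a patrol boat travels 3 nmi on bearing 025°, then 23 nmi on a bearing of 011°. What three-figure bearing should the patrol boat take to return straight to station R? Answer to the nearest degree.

193°

Leg 1 (025°, 3 nmi): east 3 sin 25° = 1.27, north 3 cos 25° = 2.72
Leg 2 (011°, 23 nmi): east 23 sin 11° = 4.39, north 23 cos 11° = 22.58
Net displacement: 5.66 east, 25.30 north. Direction back to start is (-5.66, -25.30): bearing = atan2(-5.66, -25.30) mod 360° = 192.60° ≈ 193°.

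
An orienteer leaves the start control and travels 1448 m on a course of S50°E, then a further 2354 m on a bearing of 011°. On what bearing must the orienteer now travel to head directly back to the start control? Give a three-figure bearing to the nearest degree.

228°

Leg 1 (S50°E, 1448 m): east 1448 sin 130° = 1109.23, north 1448 cos 130° = -930.76
Leg 2 (011°, 2354 m): east 2354 sin 11° = 449.16, north 2354 cos 11° = 2310.75
Net displacement: 1558.40 east, 1379.99 north. Direction back to start is (-1558.40, -1379.99): bearing = atan2(-1558.40, -1379.99) mod 360° = 228.47° ≈ 228°.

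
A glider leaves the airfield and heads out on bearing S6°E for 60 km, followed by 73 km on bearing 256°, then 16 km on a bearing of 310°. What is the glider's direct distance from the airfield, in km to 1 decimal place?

Leg 1 (S6°E, 60 km): east 60 sin 174° = 6.27, north 60 cos 174° = -59.67
Leg 2 (256°, 73 km): east 73 sin 256° = -70.83, north 73 cos 256° = -17.66
Leg 3 (310°, 16 km): east 16 sin 310° = -12.26, north 16 cos 310° = 10.28
Net: -76.82 east, -67.05 north. Distance = √((-76.82)² + (-67.05)²) = 101.961 km.

102.0 km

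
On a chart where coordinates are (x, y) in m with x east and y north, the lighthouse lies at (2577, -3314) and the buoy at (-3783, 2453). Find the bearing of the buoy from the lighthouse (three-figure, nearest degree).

Δeast = -3783 − 2577 = -6360.00; Δnorth = 2453 − -3314 = 5767.00.
Bearing = atan2(Δeast, Δnorth) mod 360° = 312.20° ≈ 312°.

312°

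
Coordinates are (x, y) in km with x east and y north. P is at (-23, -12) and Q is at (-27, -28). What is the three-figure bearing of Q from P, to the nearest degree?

194°

Δeast = -27 − -23 = -4.00; Δnorth = -28 − -12 = -16.00.
Bearing = atan2(Δeast, Δnorth) mod 360° = 194.04° ≈ 194°.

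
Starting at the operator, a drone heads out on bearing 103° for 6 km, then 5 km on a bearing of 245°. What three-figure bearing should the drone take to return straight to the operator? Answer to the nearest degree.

Leg 1 (103°, 6 km): east 6 sin 103° = 5.85, north 6 cos 103° = -1.35
Leg 2 (245°, 5 km): east 5 sin 245° = -4.53, north 5 cos 245° = -2.11
Net displacement: 1.31 east, -3.46 north. Direction back to start is (-1.31, 3.46): bearing = atan2(-1.31, 3.46) mod 360° = 339.21° ≈ 339°.

339°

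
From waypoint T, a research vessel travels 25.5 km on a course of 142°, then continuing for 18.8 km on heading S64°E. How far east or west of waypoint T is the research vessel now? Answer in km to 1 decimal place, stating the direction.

32.6 km east

Leg 1 (142°, 25.5 km): east 25.5 sin 142° = 15.70, north 25.5 cos 142° = -20.09
Leg 2 (S64°E, 18.8 km): east 18.8 sin 116° = 16.90, north 18.8 cos 116° = -8.24
Net east component: 32.60 km.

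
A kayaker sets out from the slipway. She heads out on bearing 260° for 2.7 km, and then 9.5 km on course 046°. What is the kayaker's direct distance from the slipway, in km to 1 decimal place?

Leg 1 (260°, 2.7 km): east 2.7 sin 260° = -2.66, north 2.7 cos 260° = -0.47
Leg 2 (046°, 9.5 km): east 9.5 sin 46° = 6.83, north 9.5 cos 46° = 6.60
Net: 4.17 east, 6.13 north. Distance = √((4.17)² + (6.13)²) = 7.417 km.

7.4 km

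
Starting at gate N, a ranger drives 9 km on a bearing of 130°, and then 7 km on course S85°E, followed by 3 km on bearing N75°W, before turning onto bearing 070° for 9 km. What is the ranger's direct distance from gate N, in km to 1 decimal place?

19.6 km

Leg 1 (130°, 9 km): east 9 sin 130° = 6.89, north 9 cos 130° = -5.79
Leg 2 (S85°E, 7 km): east 7 sin 95° = 6.97, north 7 cos 95° = -0.61
Leg 3 (N75°W, 3 km): east 3 sin 285° = -2.90, north 3 cos 285° = 0.78
Leg 4 (070°, 9 km): east 9 sin 70° = 8.46, north 9 cos 70° = 3.08
Net: 19.43 east, -2.54 north. Distance = √((19.43)² + (-2.54)²) = 19.593 km.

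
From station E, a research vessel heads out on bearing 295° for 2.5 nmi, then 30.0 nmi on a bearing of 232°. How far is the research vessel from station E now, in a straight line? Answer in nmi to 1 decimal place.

Leg 1 (295°, 2.5 nmi): east 2.5 sin 295° = -2.27, north 2.5 cos 295° = 1.06
Leg 2 (232°, 30.0 nmi): east 30.0 sin 232° = -23.64, north 30.0 cos 232° = -18.47
Net: -25.91 east, -17.41 north. Distance = √((-25.91)² + (-17.41)²) = 31.215 nmi.

31.2 nmi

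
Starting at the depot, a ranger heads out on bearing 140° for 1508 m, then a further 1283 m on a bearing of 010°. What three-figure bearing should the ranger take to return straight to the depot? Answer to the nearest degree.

265°

Leg 1 (140°, 1508 m): east 1508 sin 140° = 969.32, north 1508 cos 140° = -1155.20
Leg 2 (010°, 1283 m): east 1283 sin 10° = 222.79, north 1283 cos 10° = 1263.51
Net displacement: 1192.11 east, 108.31 north. Direction back to start is (-1192.11, -108.31): bearing = atan2(-1192.11, -108.31) mod 360° = 264.81° ≈ 265°.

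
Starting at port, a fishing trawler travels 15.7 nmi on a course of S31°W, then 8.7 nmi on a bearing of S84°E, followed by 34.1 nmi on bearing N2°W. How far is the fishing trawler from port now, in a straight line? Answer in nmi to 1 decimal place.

19.7 nmi

Leg 1 (S31°W, 15.7 nmi): east 15.7 sin 211° = -8.09, north 15.7 cos 211° = -13.46
Leg 2 (S84°E, 8.7 nmi): east 8.7 sin 96° = 8.65, north 8.7 cos 96° = -0.91
Leg 3 (N2°W, 34.1 nmi): east 34.1 sin 358° = -1.19, north 34.1 cos 358° = 34.08
Net: -0.62 east, 19.71 north. Distance = √((-0.62)² + (19.71)²) = 19.722 nmi.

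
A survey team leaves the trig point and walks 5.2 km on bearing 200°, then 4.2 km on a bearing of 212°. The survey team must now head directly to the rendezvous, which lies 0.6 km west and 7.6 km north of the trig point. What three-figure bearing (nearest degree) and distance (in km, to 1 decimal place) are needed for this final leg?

012°, 16.4 km

Leg 1 (200°, 5.2 km): east 5.2 sin 200° = -1.78, north 5.2 cos 200° = -4.89
Leg 2 (212°, 4.2 km): east 4.2 sin 212° = -2.23, north 4.2 cos 212° = -3.56
Current position: (-4.00, -8.45). Target: (-0.6, 7.6). Remaining: Δeast = 3.40, Δnorth = 16.05.
Bearing = atan2(3.40, 16.05) mod 360° = 11.98°; distance = √((3.40)² + (16.05)²) = 16.405 km.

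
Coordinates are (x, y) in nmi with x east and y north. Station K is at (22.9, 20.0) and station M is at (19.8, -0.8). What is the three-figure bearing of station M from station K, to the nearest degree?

188°

Δeast = 19.8 − 22.9 = -3.10; Δnorth = -0.8 − 20.0 = -20.80.
Bearing = atan2(Δeast, Δnorth) mod 360° = 188.48° ≈ 188°.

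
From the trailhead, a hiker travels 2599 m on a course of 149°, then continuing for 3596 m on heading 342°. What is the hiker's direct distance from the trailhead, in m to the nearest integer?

1214 m

Leg 1 (149°, 2599 m): east 2599 sin 149° = 1338.58, north 2599 cos 149° = -2227.78
Leg 2 (342°, 3596 m): east 3596 sin 342° = -1111.23, north 3596 cos 342° = 3420.00
Net: 227.36 east, 1192.22 north. Distance = √((227.36)² + (1192.22)²) = 1213.707 m.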